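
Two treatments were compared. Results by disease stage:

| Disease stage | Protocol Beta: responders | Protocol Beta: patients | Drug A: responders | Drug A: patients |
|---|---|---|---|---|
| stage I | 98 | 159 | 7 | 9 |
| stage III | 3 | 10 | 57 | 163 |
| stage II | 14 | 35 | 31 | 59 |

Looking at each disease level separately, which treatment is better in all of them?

Drug A

Stage I: Protocol Beta 98/159 = 61.6%, Drug A 7/9 = 77.8% → Drug A
Stage III: Protocol Beta 3/10 = 30.0%, Drug A 57/163 = 35.0% → Drug A
Stage II: Protocol Beta 14/35 = 40.0%, Drug A 31/59 = 52.5% → Drug A
Drug A has the higher rate in all 3 groups.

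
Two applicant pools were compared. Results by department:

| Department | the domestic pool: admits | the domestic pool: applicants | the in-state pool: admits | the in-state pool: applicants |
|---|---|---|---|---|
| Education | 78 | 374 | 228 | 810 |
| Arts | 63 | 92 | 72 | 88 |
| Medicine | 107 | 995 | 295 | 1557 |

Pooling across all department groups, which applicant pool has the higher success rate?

Education: the domestic pool 78/374 = 20.9%, the in-state pool 228/810 = 28.1% → the in-state pool
Arts: the domestic pool 63/92 = 68.5%, the in-state pool 72/88 = 81.8% → the in-state pool
Medicine: the domestic pool 107/995 = 10.8%, the in-state pool 295/1557 = 18.9% → the in-state pool
Overall: the domestic pool 248/1461 = 17.0%, the in-state pool 595/2455 = 24.2% → the in-state pool

the in-state pool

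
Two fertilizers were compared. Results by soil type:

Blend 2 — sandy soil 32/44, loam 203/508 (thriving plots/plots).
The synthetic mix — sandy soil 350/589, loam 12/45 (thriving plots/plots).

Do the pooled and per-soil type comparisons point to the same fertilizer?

Sandy soil: Blend 2 32/44 = 72.7%, the synthetic mix 350/589 = 59.4% → Blend 2
Loam: Blend 2 203/508 = 40.0%, the synthetic mix 12/45 = 26.7% → Blend 2
Overall: Blend 2 235/552 = 42.6%, the synthetic mix 362/634 = 57.1% → the synthetic mix
Blend 2 wins each soil group but the synthetic mix wins overall — the comparison reverses. Blend 2's plots skew toward loam, which has a lower base rate.

No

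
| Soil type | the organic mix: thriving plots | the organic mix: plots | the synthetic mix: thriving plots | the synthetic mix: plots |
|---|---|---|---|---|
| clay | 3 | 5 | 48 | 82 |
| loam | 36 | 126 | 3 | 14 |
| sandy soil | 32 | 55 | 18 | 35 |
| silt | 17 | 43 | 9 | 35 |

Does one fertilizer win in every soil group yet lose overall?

Yes

Clay: the organic mix 3/5 = 60.0%, the synthetic mix 48/82 = 58.5% → the organic mix
Loam: the organic mix 36/126 = 28.6%, the synthetic mix 3/14 = 21.4% → the organic mix
Sandy soil: the organic mix 32/55 = 58.2%, the synthetic mix 18/35 = 51.4% → the organic mix
Silt: the organic mix 17/43 = 39.5%, the synthetic mix 9/35 = 25.7% → the organic mix
Overall: the organic mix 88/229 = 38.4%, the synthetic mix 78/166 = 47.0% → the synthetic mix
The organic mix wins each soil group but the synthetic mix wins overall — the comparison reverses. The organic mix's plots skew toward loam, which has a lower base rate.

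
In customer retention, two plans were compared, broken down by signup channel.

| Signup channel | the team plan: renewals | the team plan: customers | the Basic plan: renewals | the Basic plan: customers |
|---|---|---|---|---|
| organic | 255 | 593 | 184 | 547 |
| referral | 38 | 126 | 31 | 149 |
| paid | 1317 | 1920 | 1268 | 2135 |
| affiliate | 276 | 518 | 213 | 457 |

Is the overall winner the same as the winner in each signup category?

Organic: the team plan 255/593 = 43.0%, the Basic plan 184/547 = 33.6% → the team plan
Referral: the team plan 38/126 = 30.2%, the Basic plan 31/149 = 20.8% → the team plan
Paid: the team plan 1317/1920 = 68.6%, the Basic plan 1268/2135 = 59.4% → the team plan
Affiliate: the team plan 276/518 = 53.3%, the Basic plan 213/457 = 46.6% → the team plan
Overall: the team plan 1886/3157 = 59.7%, the Basic plan 1696/3288 = 51.6% → the team plan
The team plan wins overall and in every signup group — no reversal.

Yes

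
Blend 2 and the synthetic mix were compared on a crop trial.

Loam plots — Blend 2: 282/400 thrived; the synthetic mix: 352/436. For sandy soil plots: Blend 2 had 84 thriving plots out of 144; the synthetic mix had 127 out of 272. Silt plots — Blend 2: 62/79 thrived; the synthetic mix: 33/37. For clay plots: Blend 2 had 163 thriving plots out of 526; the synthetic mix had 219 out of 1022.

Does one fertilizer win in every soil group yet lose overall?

No

Loam: Blend 2 282/400 = 70.5%, the synthetic mix 352/436 = 80.7% → the synthetic mix
Sandy soil: Blend 2 84/144 = 58.3%, the synthetic mix 127/272 = 46.7% → Blend 2
Silt: Blend 2 62/79 = 78.5%, the synthetic mix 33/37 = 89.2% → the synthetic mix
Clay: Blend 2 163/526 = 31.0%, the synthetic mix 219/1022 = 21.4% → Blend 2
Overall: Blend 2 591/1149 = 51.4%, the synthetic mix 731/1767 = 41.4% → Blend 2
Neither sweeps: Blend 2 wins 2 of 4 groups, the synthetic mix wins 2. Blend 2 wins overall but not every group — no Simpson reversal.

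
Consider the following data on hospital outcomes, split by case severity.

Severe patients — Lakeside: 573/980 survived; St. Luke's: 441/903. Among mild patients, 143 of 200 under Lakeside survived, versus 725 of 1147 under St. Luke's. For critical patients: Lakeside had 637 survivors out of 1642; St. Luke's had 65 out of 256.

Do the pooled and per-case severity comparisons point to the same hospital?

No

Severe: Lakeside 573/980 = 58.5%, St. Luke's 441/903 = 48.8% → Lakeside
Mild: Lakeside 143/200 = 71.5%, St. Luke's 725/1147 = 63.2% → Lakeside
Critical: Lakeside 637/1642 = 38.8%, St. Luke's 65/256 = 25.4% → Lakeside
Overall: Lakeside 1353/2822 = 47.9%, St. Luke's 1231/2306 = 53.4% → St. Luke's
Lakeside wins each case group but St. Luke's wins overall — the comparison reverses. Lakeside's patients skew toward critical, which has a lower base rate.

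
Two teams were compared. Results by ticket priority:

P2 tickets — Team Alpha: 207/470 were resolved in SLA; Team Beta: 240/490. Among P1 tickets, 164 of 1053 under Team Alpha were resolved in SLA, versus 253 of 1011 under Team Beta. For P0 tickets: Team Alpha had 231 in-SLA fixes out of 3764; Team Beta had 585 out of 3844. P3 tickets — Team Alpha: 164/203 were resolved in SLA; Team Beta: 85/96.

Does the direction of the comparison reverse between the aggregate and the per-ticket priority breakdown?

No

P2: Team Alpha 207/470 = 44.0%, Team Beta 240/490 = 49.0% → Team Beta
P1: Team Alpha 164/1053 = 15.6%, Team Beta 253/1011 = 25.0% → Team Beta
P0: Team Alpha 231/3764 = 6.1%, Team Beta 585/3844 = 15.2% → Team Beta
P3: Team Alpha 164/203 = 80.8%, Team Beta 85/96 = 88.5% → Team Beta
Overall: Team Alpha 766/5490 = 14.0%, Team Beta 1163/5441 = 21.4% → Team Beta
Team Beta wins overall and in every ticket group — no reversal.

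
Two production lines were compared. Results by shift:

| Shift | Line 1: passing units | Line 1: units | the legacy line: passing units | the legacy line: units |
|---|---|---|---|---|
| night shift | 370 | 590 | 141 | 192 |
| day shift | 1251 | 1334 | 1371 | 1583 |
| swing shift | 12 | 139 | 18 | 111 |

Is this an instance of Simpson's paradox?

No

Night shift: Line 1 370/590 = 62.7%, the legacy line 141/192 = 73.4% → the legacy line
Day shift: Line 1 1251/1334 = 93.8%, the legacy line 1371/1583 = 86.6% → Line 1
Swing shift: Line 1 12/139 = 8.6%, the legacy line 18/111 = 16.2% → the legacy line
Overall: Line 1 1633/2063 = 79.2%, the legacy line 1530/1886 = 81.1% → the legacy line
Neither sweeps: Line 1 wins 1 of 3 groups, the legacy line wins 2. The legacy line wins overall but not every group — no Simpson reversal.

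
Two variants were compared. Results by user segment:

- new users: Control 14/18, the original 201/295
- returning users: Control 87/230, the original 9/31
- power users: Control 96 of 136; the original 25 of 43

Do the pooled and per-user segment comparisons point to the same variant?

No

New users: Control 14/18 = 77.8%, the original 201/295 = 68.1% → Control
Returning users: Control 87/230 = 37.8%, the original 9/31 = 29.0% → Control
Power users: Control 96/136 = 70.6%, the original 25/43 = 58.1% → Control
Overall: Control 197/384 = 51.3%, the original 235/369 = 63.7% → the original
Control wins each user group but the original wins overall — the comparison reverses. Control's views skew toward returning users, which has a lower base rate.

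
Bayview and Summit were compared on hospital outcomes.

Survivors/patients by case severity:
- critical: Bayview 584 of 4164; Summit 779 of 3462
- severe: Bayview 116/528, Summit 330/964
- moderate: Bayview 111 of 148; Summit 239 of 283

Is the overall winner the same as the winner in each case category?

Yes

Critical: Bayview 584/4164 = 14.0%, Summit 779/3462 = 22.5% → Summit
Severe: Bayview 116/528 = 22.0%, Summit 330/964 = 34.2% → Summit
Moderate: Bayview 111/148 = 75.0%, Summit 239/283 = 84.5% → Summit
Overall: Bayview 811/4840 = 16.8%, Summit 1348/4709 = 28.6% → Summit
Summit wins overall and in every case group — no reversal.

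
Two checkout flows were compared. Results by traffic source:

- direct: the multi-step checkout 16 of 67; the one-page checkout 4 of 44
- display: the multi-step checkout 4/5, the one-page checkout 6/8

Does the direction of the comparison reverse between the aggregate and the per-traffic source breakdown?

Direct: the multi-step checkout 16/67 = 23.9%, the one-page checkout 4/44 = 9.1% → the multi-step checkout
Display: the multi-step checkout 4/5 = 80.0%, the one-page checkout 6/8 = 75.0% → the multi-step checkout
Overall: the multi-step checkout 20/72 = 27.8%, the one-page checkout 10/52 = 19.2% → the multi-step checkout
The multi-step checkout wins overall and in every traffic group — no reversal.

No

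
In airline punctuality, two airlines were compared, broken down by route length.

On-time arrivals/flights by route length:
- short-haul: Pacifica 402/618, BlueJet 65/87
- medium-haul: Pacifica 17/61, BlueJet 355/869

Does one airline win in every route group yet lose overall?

Short-haul: Pacifica 402/618 = 65.0%, BlueJet 65/87 = 74.7% → BlueJet
Medium-haul: Pacifica 17/61 = 27.9%, BlueJet 355/869 = 40.9% → BlueJet
Overall: Pacifica 419/679 = 61.7%, BlueJet 420/956 = 43.9% → Pacifica
BlueJet wins each route group but Pacifica wins overall — the comparison reverses. BlueJet's flights skew toward medium-haul, which has a lower base rate.

Yes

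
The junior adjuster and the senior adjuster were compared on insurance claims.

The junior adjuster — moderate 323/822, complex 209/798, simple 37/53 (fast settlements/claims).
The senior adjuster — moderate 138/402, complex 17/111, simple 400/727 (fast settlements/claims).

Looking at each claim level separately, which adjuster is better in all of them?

the junior adjuster

Moderate: the junior adjuster 323/822 = 39.3%, the senior adjuster 138/402 = 34.3% → the junior adjuster
Complex: the junior adjuster 209/798 = 26.2%, the senior adjuster 17/111 = 15.3% → the junior adjuster
Simple: the junior adjuster 37/53 = 69.8%, the senior adjuster 400/727 = 55.0% → the junior adjuster
The junior adjuster has the higher rate in all 3 groups.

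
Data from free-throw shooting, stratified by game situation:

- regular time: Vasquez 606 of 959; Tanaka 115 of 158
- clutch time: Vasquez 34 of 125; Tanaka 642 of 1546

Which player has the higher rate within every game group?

Regular time: Vasquez 606/959 = 63.2%, Tanaka 115/158 = 72.8% → Tanaka
Clutch time: Vasquez 34/125 = 27.2%, Tanaka 642/1546 = 41.5% → Tanaka
Tanaka has the higher rate in both groups.

Tanaka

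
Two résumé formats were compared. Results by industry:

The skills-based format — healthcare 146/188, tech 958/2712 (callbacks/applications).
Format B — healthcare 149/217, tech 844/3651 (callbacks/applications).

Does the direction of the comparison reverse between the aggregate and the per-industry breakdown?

No

Healthcare: the skills-based format 146/188 = 77.7%, Format B 149/217 = 68.7% → the skills-based format
Tech: the skills-based format 958/2712 = 35.3%, Format B 844/3651 = 23.1% → the skills-based format
Overall: the skills-based format 1104/2900 = 38.1%, Format B 993/3868 = 25.7% → the skills-based format
The skills-based format wins overall and in every industry group — no reversal.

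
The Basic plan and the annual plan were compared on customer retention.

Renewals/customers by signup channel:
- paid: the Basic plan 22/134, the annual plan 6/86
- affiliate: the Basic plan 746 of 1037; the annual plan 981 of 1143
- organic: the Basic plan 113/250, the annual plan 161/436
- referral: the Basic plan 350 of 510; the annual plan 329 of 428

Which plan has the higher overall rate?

Paid: the Basic plan 22/134 = 16.4%, the annual plan 6/86 = 7.0% → the Basic plan
Affiliate: the Basic plan 746/1037 = 71.9%, the annual plan 981/1143 = 85.8% → the annual plan
Organic: the Basic plan 113/250 = 45.2%, the annual plan 161/436 = 36.9% → the Basic plan
Referral: the Basic plan 350/510 = 68.6%, the annual plan 329/428 = 76.9% → the annual plan
Overall: the Basic plan 1231/1931 = 63.7%, the annual plan 1477/2093 = 70.6% → the annual plan
(Neither sweeps every signup group, but the annual plan has the higher pooled rate.)

the annual plan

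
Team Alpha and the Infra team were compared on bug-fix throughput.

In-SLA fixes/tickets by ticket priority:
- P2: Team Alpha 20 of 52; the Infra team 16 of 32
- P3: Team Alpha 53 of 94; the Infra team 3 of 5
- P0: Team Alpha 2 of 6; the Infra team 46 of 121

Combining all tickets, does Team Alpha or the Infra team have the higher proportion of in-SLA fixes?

Team Alpha

P2: Team Alpha 20/52 = 38.5%, the Infra team 16/32 = 50.0% → the Infra team
P3: Team Alpha 53/94 = 56.4%, the Infra team 3/5 = 60.0% → the Infra team
P0: Team Alpha 2/6 = 33.3%, the Infra team 46/121 = 38.0% → the Infra team
Overall: Team Alpha 75/152 = 49.3%, the Infra team 65/158 = 41.1% → Team Alpha
(The Infra team wins every ticket group but Team Alpha wins overall — the Infra team's tickets skew toward the low-rate P0 group.)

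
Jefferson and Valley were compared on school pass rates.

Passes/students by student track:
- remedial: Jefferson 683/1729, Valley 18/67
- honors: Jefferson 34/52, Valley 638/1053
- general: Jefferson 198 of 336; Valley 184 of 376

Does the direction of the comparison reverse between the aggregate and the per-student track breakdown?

Remedial: Jefferson 683/1729 = 39.5%, Valley 18/67 = 26.9% → Jefferson
Honors: Jefferson 34/52 = 65.4%, Valley 638/1053 = 60.6% → Jefferson
General: Jefferson 198/336 = 58.9%, Valley 184/376 = 48.9% → Jefferson
Overall: Jefferson 915/2117 = 43.2%, Valley 840/1496 = 56.1% → Valley
Jefferson wins each student group but Valley wins overall — the comparison reverses. Jefferson's students skew toward remedial, which has a lower base rate.

Yes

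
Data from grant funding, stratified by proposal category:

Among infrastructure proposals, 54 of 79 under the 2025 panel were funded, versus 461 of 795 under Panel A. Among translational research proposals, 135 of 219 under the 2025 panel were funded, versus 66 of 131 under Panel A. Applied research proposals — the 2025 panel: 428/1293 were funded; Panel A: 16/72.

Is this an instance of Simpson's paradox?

Infrastructure: the 2025 panel 54/79 = 68.4%, Panel A 461/795 = 58.0% → the 2025 panel
Translational research: the 2025 panel 135/219 = 61.6%, Panel A 66/131 = 50.4% → the 2025 panel
Applied research: the 2025 panel 428/1293 = 33.1%, Panel A 16/72 = 22.2% → the 2025 panel
Overall: the 2025 panel 617/1591 = 38.8%, Panel A 543/998 = 54.4% → Panel A
The 2025 panel wins each proposal group but Panel A wins overall — the comparison reverses. The 2025 panel's proposals skew toward applied research, which has a lower base rate.

Yes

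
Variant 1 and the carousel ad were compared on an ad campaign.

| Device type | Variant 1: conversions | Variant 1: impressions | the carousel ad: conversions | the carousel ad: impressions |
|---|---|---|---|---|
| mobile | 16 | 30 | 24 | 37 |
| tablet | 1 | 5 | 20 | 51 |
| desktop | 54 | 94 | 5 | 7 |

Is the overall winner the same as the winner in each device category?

Mobile: Variant 1 16/30 = 53.3%, the carousel ad 24/37 = 64.9% → the carousel ad
Tablet: Variant 1 1/5 = 20.0%, the carousel ad 20/51 = 39.2% → the carousel ad
Desktop: Variant 1 54/94 = 57.4%, the carousel ad 5/7 = 71.4% → the carousel ad
Overall: Variant 1 71/129 = 55.0%, the carousel ad 49/95 = 51.6% → Variant 1
The carousel ad wins each device group but Variant 1 wins overall — the comparison reverses. The carousel ad's impressions skew toward tablet, which has a lower base rate.

No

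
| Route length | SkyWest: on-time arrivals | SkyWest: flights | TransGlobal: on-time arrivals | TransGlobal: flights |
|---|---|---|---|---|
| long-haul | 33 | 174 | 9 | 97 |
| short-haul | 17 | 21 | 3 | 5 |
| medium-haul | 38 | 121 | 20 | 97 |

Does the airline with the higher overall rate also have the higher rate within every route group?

Long-haul: SkyWest 33/174 = 19.0%, TransGlobal 9/97 = 9.3% → SkyWest
Short-haul: SkyWest 17/21 = 81.0%, TransGlobal 3/5 = 60.0% → SkyWest
Medium-haul: SkyWest 38/121 = 31.4%, TransGlobal 20/97 = 20.6% → SkyWest
Overall: SkyWest 88/316 = 27.8%, TransGlobal 32/199 = 16.1% → SkyWest
SkyWest wins overall and in every route group — no reversal.

Yes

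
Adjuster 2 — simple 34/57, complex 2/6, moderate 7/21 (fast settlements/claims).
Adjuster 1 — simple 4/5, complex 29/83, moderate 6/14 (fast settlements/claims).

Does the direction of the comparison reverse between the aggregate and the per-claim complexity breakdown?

Simple: Adjuster 2 34/57 = 59.6%, Adjuster 1 4/5 = 80.0% → Adjuster 1
Complex: Adjuster 2 2/6 = 33.3%, Adjuster 1 29/83 = 34.9% → Adjuster 1
Moderate: Adjuster 2 7/21 = 33.3%, Adjuster 1 6/14 = 42.9% → Adjuster 1
Overall: Adjuster 2 43/84 = 51.2%, Adjuster 1 39/102 = 38.2% → Adjuster 2
Adjuster 1 wins each claim group but Adjuster 2 wins overall — the comparison reverses. Adjuster 1's claims skew toward complex, which has a lower base rate.

Yes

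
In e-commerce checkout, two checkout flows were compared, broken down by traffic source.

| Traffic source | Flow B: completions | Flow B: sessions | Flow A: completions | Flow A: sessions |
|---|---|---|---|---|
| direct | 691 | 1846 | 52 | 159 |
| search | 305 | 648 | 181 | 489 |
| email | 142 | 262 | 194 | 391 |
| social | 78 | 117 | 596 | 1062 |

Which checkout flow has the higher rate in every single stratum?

Flow B

Direct: Flow B 691/1846 = 37.4%, Flow A 52/159 = 32.7% → Flow B
Search: Flow B 305/648 = 47.1%, Flow A 181/489 = 37.0% → Flow B
Email: Flow B 142/262 = 54.2%, Flow A 194/391 = 49.6% → Flow B
Social: Flow B 78/117 = 66.7%, Flow A 596/1062 = 56.1% → Flow B
Flow B has the higher rate in all 4 groups.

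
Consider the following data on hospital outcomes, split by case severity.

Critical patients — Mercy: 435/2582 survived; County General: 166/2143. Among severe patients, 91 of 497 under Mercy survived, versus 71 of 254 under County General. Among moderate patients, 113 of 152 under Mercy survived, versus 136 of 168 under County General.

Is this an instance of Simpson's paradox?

Critical: Mercy 435/2582 = 16.8%, County General 166/2143 = 7.7% → Mercy
Severe: Mercy 91/497 = 18.3%, County General 71/254 = 28.0% → County General
Moderate: Mercy 113/152 = 74.3%, County General 136/168 = 81.0% → County General
Overall: Mercy 639/3231 = 19.8%, County General 373/2565 = 14.5% → Mercy
Neither sweeps: Mercy wins 1 of 3 groups, County General wins 2. Mercy wins overall but not every group — no Simpson reversal.

No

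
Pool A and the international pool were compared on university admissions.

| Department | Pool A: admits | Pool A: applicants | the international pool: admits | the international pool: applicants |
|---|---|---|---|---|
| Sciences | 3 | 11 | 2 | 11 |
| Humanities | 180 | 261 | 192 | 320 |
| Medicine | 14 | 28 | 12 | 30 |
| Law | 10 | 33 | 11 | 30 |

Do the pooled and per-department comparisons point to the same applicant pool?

Sciences: Pool A 3/11 = 27.3%, the international pool 2/11 = 18.2% → Pool A
Humanities: Pool A 180/261 = 69.0%, the international pool 192/320 = 60.0% → Pool A
Medicine: Pool A 14/28 = 50.0%, the international pool 12/30 = 40.0% → Pool A
Law: Pool A 10/33 = 30.3%, the international pool 11/30 = 36.7% → the international pool
Overall: Pool A 207/333 = 62.2%, the international pool 217/391 = 55.5% → Pool A
Neither sweeps: Pool A wins 3 of 4 groups, the international pool wins 1. Pool A wins overall but not every group — no Simpson reversal.

No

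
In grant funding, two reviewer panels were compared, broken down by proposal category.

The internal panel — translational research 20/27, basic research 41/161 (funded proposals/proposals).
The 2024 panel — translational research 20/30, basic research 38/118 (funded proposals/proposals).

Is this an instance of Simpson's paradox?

Translational research: the internal panel 20/27 = 74.1%, the 2024 panel 20/30 = 66.7% → the internal panel
Basic research: the internal panel 41/161 = 25.5%, the 2024 panel 38/118 = 32.2% → the 2024 panel
Overall: the internal panel 61/188 = 32.4%, the 2024 panel 58/148 = 39.2% → the 2024 panel
Neither sweeps: the internal panel wins 1 of 2 groups, the 2024 panel wins 1. The 2024 panel wins overall but not every group — no Simpson reversal.

No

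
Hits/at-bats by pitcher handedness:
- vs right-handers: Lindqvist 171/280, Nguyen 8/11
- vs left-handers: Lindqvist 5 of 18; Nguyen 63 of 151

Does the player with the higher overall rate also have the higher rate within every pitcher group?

No

Vs right-handers: Lindqvist 171/280 = 61.1%, Nguyen 8/11 = 72.7% → Nguyen
Vs left-handers: Lindqvist 5/18 = 27.8%, Nguyen 63/151 = 41.7% → Nguyen
Overall: Lindqvist 176/298 = 59.1%, Nguyen 71/162 = 43.8% → Lindqvist
Nguyen wins each pitcher group but Lindqvist wins overall — the comparison reverses. Nguyen's at-bats skew toward vs left-handers, which has a lower base rate.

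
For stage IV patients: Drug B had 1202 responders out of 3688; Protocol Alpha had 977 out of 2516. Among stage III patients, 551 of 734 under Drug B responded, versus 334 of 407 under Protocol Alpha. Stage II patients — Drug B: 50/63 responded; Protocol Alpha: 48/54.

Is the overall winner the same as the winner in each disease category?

Yes

Stage IV: Drug B 1202/3688 = 32.6%, Protocol Alpha 977/2516 = 38.8% → Protocol Alpha
Stage III: Drug B 551/734 = 75.1%, Protocol Alpha 334/407 = 82.1% → Protocol Alpha
Stage II: Drug B 50/63 = 79.4%, Protocol Alpha 48/54 = 88.9% → Protocol Alpha
Overall: Drug B 1803/4485 = 40.2%, Protocol Alpha 1359/2977 = 45.6% → Protocol Alpha
Protocol Alpha wins overall and in every disease group — no reversal.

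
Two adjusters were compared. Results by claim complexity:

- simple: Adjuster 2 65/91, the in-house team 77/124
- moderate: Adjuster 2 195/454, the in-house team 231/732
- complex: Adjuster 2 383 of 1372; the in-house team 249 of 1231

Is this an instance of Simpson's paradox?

No

Simple: Adjuster 2 65/91 = 71.4%, the in-house team 77/124 = 62.1% → Adjuster 2
Moderate: Adjuster 2 195/454 = 43.0%, the in-house team 231/732 = 31.6% → Adjuster 2
Complex: Adjuster 2 383/1372 = 27.9%, the in-house team 249/1231 = 20.2% → Adjuster 2
Overall: Adjuster 2 643/1917 = 33.5%, the in-house team 557/2087 = 26.7% → Adjuster 2
Adjuster 2 wins overall and in every claim group — no reversal.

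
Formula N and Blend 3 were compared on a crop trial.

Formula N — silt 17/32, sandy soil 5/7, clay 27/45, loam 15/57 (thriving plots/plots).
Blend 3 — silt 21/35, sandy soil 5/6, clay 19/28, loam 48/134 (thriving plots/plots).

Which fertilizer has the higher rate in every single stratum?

Blend 3

Silt: Formula N 17/32 = 53.1%, Blend 3 21/35 = 60.0% → Blend 3
Sandy soil: Formula N 5/7 = 71.4%, Blend 3 5/6 = 83.3% → Blend 3
Clay: Formula N 27/45 = 60.0%, Blend 3 19/28 = 67.9% → Blend 3
Loam: Formula N 15/57 = 26.3%, Blend 3 48/134 = 35.8% → Blend 3
Blend 3 has the higher rate in all 4 groups.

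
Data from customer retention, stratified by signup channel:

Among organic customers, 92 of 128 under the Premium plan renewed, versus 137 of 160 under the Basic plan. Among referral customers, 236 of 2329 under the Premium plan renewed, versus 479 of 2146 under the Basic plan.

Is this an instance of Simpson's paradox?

No

Organic: the Premium plan 92/128 = 71.9%, the Basic plan 137/160 = 85.6% → the Basic plan
Referral: the Premium plan 236/2329 = 10.1%, the Basic plan 479/2146 = 22.3% → the Basic plan
Overall: the Premium plan 328/2457 = 13.3%, the Basic plan 616/2306 = 26.7% → the Basic plan
The Basic plan wins overall and in every signup group — no reversal.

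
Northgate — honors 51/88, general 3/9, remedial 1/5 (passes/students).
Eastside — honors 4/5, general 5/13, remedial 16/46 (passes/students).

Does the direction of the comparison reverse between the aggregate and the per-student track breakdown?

Yes

Honors: Northgate 51/88 = 58.0%, Eastside 4/5 = 80.0% → Eastside
General: Northgate 3/9 = 33.3%, Eastside 5/13 = 38.5% → Eastside
Remedial: Northgate 1/5 = 20.0%, Eastside 16/46 = 34.8% → Eastside
Overall: Northgate 55/102 = 53.9%, Eastside 25/64 = 39.1% → Northgate
Eastside wins each student group but Northgate wins overall — the comparison reverses. Eastside's students skew toward remedial, which has a lower base rate.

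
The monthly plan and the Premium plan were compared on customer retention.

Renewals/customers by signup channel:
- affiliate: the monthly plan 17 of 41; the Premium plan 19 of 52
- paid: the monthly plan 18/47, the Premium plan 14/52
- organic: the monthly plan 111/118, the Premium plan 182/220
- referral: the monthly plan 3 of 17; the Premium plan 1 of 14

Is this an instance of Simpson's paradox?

Affiliate: the monthly plan 17/41 = 41.5%, the Premium plan 19/52 = 36.5% → the monthly plan
Paid: the monthly plan 18/47 = 38.3%, the Premium plan 14/52 = 26.9% → the monthly plan
Organic: the monthly plan 111/118 = 94.1%, the Premium plan 182/220 = 82.7% → the monthly plan
Referral: the monthly plan 3/17 = 17.6%, the Premium plan 1/14 = 7.1% → the monthly plan
Overall: the monthly plan 149/223 = 66.8%, the Premium plan 216/338 = 63.9% → the monthly plan
The monthly plan wins overall and in every signup group — no reversal.

No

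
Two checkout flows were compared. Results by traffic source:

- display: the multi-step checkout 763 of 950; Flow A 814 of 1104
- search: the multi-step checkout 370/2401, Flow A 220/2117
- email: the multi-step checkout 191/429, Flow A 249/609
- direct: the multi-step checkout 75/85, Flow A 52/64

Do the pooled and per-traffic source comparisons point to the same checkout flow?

Yes

Display: the multi-step checkout 763/950 = 80.3%, Flow A 814/1104 = 73.7% → the multi-step checkout
Search: the multi-step checkout 370/2401 = 15.4%, Flow A 220/2117 = 10.4% → the multi-step checkout
Email: the multi-step checkout 191/429 = 44.5%, Flow A 249/609 = 40.9% → the multi-step checkout
Direct: the multi-step checkout 75/85 = 88.2%, Flow A 52/64 = 81.2% → the multi-step checkout
Overall: the multi-step checkout 1399/3865 = 36.2%, Flow A 1335/3894 = 34.3% → the multi-step checkout
The multi-step checkout wins overall and in every traffic group — no reversal.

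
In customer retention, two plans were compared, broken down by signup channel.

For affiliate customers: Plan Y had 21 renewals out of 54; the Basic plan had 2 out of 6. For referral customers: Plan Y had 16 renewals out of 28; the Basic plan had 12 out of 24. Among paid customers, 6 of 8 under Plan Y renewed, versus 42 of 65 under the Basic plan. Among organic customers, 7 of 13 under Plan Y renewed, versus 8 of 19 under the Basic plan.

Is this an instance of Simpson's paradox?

Yes

Affiliate: Plan Y 21/54 = 38.9%, the Basic plan 2/6 = 33.3% → Plan Y
Referral: Plan Y 16/28 = 57.1%, the Basic plan 12/24 = 50.0% → Plan Y
Paid: Plan Y 6/8 = 75.0%, the Basic plan 42/65 = 64.6% → Plan Y
Organic: Plan Y 7/13 = 53.8%, the Basic plan 8/19 = 42.1% → Plan Y
Overall: Plan Y 50/103 = 48.5%, the Basic plan 64/114 = 56.1% → the Basic plan
Plan Y wins each signup group but the Basic plan wins overall — the comparison reverses. Plan Y's customers skew toward affiliate, which has a lower base rate.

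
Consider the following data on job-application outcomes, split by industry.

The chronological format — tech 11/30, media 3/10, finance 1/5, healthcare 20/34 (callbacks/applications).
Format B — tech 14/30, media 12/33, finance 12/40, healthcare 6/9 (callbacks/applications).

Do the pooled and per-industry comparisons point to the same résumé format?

Tech: the chronological format 11/30 = 36.7%, Format B 14/30 = 46.7% → Format B
Media: the chronological format 3/10 = 30.0%, Format B 12/33 = 36.4% → Format B
Finance: the chronological format 1/5 = 20.0%, Format B 12/40 = 30.0% → Format B
Healthcare: the chronological format 20/34 = 58.8%, Format B 6/9 = 66.7% → Format B
Overall: the chronological format 35/79 = 44.3%, Format B 44/112 = 39.3% → the chronological format
Format B wins each industry group but the chronological format wins overall — the comparison reverses. Format B's applications skew toward finance, which has a lower base rate.

No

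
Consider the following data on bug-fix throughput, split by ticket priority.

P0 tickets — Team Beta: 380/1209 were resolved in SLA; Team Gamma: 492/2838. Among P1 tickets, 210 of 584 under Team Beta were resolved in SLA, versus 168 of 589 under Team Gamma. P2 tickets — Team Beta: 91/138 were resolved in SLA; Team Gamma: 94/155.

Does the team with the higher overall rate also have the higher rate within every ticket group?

Yes

P0: Team Beta 380/1209 = 31.4%, Team Gamma 492/2838 = 17.3% → Team Beta
P1: Team Beta 210/584 = 36.0%, Team Gamma 168/589 = 28.5% → Team Beta
P2: Team Beta 91/138 = 65.9%, Team Gamma 94/155 = 60.6% → Team Beta
Overall: Team Beta 681/1931 = 35.3%, Team Gamma 754/3582 = 21.0% → Team Beta
Team Beta wins overall and in every ticket group — no reversal.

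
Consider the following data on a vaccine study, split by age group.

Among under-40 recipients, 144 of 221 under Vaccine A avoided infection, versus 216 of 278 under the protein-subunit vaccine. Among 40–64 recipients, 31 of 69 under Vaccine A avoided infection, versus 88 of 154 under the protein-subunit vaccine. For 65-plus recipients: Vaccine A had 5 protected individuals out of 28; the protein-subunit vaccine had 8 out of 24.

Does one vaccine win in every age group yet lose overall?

Under-40: Vaccine A 144/221 = 65.2%, the protein-subunit vaccine 216/278 = 77.7% → the protein-subunit vaccine
40–64: Vaccine A 31/69 = 44.9%, the protein-subunit vaccine 88/154 = 57.1% → the protein-subunit vaccine
65-plus: Vaccine A 5/28 = 17.9%, the protein-subunit vaccine 8/24 = 33.3% → the protein-subunit vaccine
Overall: Vaccine A 180/318 = 56.6%, the protein-subunit vaccine 312/456 = 68.4% → the protein-subunit vaccine
The protein-subunit vaccine wins overall and in every age group — no reversal.

No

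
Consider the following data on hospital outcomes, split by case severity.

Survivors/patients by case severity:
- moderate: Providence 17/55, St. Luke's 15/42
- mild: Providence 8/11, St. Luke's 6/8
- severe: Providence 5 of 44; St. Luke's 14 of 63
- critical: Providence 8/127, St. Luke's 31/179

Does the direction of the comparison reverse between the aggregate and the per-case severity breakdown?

Moderate: Providence 17/55 = 30.9%, St. Luke's 15/42 = 35.7% → St. Luke's
Mild: Providence 8/11 = 72.7%, St. Luke's 6/8 = 75.0% → St. Luke's
Severe: Providence 5/44 = 11.4%, St. Luke's 14/63 = 22.2% → St. Luke's
Critical: Providence 8/127 = 6.3%, St. Luke's 31/179 = 17.3% → St. Luke's
Overall: Providence 38/237 = 16.0%, St. Luke's 66/292 = 22.6% → St. Luke's
St. Luke's wins overall and in every case group — no reversal.

No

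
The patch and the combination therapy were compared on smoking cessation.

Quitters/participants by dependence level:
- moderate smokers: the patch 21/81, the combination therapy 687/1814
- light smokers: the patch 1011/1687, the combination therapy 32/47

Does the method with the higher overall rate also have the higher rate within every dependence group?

Moderate smokers: the patch 21/81 = 25.9%, the combination therapy 687/1814 = 37.9% → the combination therapy
Light smokers: the patch 1011/1687 = 59.9%, the combination therapy 32/47 = 68.1% → the combination therapy
Overall: the patch 1032/1768 = 58.4%, the combination therapy 719/1861 = 38.6% → the patch
The combination therapy wins each dependence group but the patch wins overall — the comparison reverses. The combination therapy's participants skew toward moderate smokers, which has a lower base rate.

No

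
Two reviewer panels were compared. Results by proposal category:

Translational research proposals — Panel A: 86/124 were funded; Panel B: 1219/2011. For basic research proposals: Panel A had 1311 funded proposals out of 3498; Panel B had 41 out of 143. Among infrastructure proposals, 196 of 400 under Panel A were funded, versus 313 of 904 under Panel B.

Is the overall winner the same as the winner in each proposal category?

Translational research: Panel A 86/124 = 69.4%, Panel B 1219/2011 = 60.6% → Panel A
Basic research: Panel A 1311/3498 = 37.5%, Panel B 41/143 = 28.7% → Panel A
Infrastructure: Panel A 196/400 = 49.0%, Panel B 313/904 = 34.6% → Panel A
Overall: Panel A 1593/4022 = 39.6%, Panel B 1573/3058 = 51.4% → Panel B
Panel A wins each proposal group but Panel B wins overall — the comparison reverses. Panel A's proposals skew toward basic research, which has a lower base rate.

No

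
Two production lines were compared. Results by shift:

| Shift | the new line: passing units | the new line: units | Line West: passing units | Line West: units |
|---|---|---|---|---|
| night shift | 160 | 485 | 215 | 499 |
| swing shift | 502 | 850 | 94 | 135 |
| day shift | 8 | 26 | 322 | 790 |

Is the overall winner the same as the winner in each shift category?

Night shift: the new line 160/485 = 33.0%, Line West 215/499 = 43.1% → Line West
Swing shift: the new line 502/850 = 59.1%, Line West 94/135 = 69.6% → Line West
Day shift: the new line 8/26 = 30.8%, Line West 322/790 = 40.8% → Line West
Overall: the new line 670/1361 = 49.2%, Line West 631/1424 = 44.3% → the new line
Line West wins each shift group but the new line wins overall — the comparison reverses. Line West's units skew toward day shift, which has a lower base rate.

No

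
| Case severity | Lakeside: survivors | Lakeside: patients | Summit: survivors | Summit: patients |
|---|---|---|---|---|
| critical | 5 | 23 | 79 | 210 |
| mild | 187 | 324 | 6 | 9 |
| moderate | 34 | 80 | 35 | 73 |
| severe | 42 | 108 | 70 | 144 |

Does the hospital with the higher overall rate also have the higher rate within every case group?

Critical: Lakeside 5/23 = 21.7%, Summit 79/210 = 37.6% → Summit
Mild: Lakeside 187/324 = 57.7%, Summit 6/9 = 66.7% → Summit
Moderate: Lakeside 34/80 = 42.5%, Summit 35/73 = 47.9% → Summit
Severe: Lakeside 42/108 = 38.9%, Summit 70/144 = 48.6% → Summit
Overall: Lakeside 268/535 = 50.1%, Summit 190/436 = 43.6% → Lakeside
Summit wins each case group but Lakeside wins overall — the comparison reverses. Summit's patients skew toward critical, which has a lower base rate.

No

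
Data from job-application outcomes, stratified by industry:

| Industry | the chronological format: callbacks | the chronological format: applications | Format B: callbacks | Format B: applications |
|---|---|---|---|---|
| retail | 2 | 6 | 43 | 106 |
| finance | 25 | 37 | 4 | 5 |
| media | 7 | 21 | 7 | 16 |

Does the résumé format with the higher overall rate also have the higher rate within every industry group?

No

Retail: the chronological format 2/6 = 33.3%, Format B 43/106 = 40.6% → Format B
Finance: the chronological format 25/37 = 67.6%, Format B 4/5 = 80.0% → Format B
Media: the chronological format 7/21 = 33.3%, Format B 7/16 = 43.8% → Format B
Overall: the chronological format 34/64 = 53.1%, Format B 54/127 = 42.5% → the chronological format
Format B wins each industry group but the chronological format wins overall — the comparison reverses. Format B's applications skew toward retail, which has a lower base rate.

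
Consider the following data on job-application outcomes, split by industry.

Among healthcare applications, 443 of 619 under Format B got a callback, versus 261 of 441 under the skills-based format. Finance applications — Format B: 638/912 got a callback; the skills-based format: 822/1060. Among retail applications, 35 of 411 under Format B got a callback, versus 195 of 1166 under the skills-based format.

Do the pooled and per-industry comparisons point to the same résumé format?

No

Healthcare: Format B 443/619 = 71.6%, the skills-based format 261/441 = 59.2% → Format B
Finance: Format B 638/912 = 70.0%, the skills-based format 822/1060 = 77.5% → the skills-based format
Retail: Format B 35/411 = 8.5%, the skills-based format 195/1166 = 16.7% → the skills-based format
Overall: Format B 1116/1942 = 57.5%, the skills-based format 1278/2667 = 47.9% → Format B
Neither sweeps: Format B wins 1 of 3 groups, the skills-based format wins 2. Format B wins overall but not every group — no Simpson reversal.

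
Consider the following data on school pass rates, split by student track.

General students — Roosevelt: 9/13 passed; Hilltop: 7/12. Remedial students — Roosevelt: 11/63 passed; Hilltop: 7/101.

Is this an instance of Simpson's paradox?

General: Roosevelt 9/13 = 69.2%, Hilltop 7/12 = 58.3% → Roosevelt
Remedial: Roosevelt 11/63 = 17.5%, Hilltop 7/101 = 6.9% → Roosevelt
Overall: Roosevelt 20/76 = 26.3%, Hilltop 14/113 = 12.4% → Roosevelt
Roosevelt wins overall and in every student group — no reversal.

No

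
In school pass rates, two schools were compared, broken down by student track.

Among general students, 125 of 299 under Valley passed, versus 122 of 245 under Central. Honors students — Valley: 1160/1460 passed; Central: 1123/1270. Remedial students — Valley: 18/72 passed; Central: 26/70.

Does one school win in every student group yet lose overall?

General: Valley 125/299 = 41.8%, Central 122/245 = 49.8% → Central
Honors: Valley 1160/1460 = 79.5%, Central 1123/1270 = 88.4% → Central
Remedial: Valley 18/72 = 25.0%, Central 26/70 = 37.1% → Central
Overall: Valley 1303/1831 = 71.2%, Central 1271/1585 = 80.2% → Central
Central wins overall and in every student group — no reversal.

No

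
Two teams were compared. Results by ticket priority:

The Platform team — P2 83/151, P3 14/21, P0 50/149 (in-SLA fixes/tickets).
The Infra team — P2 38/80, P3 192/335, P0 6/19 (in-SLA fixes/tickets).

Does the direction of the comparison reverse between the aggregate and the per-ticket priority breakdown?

Yes

P2: the Platform team 83/151 = 55.0%, the Infra team 38/80 = 47.5% → the Platform team
P3: the Platform team 14/21 = 66.7%, the Infra team 192/335 = 57.3% → the Platform team
P0: the Platform team 50/149 = 33.6%, the Infra team 6/19 = 31.6% → the Platform team
Overall: the Platform team 147/321 = 45.8%, the Infra team 236/434 = 54.4% → the Infra team
The Platform team wins each ticket group but the Infra team wins overall — the comparison reverses. The Platform team's tickets skew toward P0, which has a lower base rate.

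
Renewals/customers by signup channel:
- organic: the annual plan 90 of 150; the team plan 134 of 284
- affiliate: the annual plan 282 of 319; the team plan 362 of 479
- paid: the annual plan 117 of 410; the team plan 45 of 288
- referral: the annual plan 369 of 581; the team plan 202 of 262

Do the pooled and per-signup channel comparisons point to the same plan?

No

Organic: the annual plan 90/150 = 60.0%, the team plan 134/284 = 47.2% → the annual plan
Affiliate: the annual plan 282/319 = 88.4%, the team plan 362/479 = 75.6% → the annual plan
Paid: the annual plan 117/410 = 28.5%, the team plan 45/288 = 15.6% → the annual plan
Referral: the annual plan 369/581 = 63.5%, the team plan 202/262 = 77.1% → the team plan
Overall: the annual plan 858/1460 = 58.8%, the team plan 743/1313 = 56.6% → the annual plan
Neither sweeps: the annual plan wins 3 of 4 groups, the team plan wins 1. The annual plan wins overall but not every group — no Simpson reversal.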